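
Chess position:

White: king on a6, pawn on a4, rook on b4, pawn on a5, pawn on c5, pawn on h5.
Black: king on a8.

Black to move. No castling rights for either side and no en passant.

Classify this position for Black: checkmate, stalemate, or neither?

Black to move; black king on a8.
In check: no.
King squares — a7: attacked by Ka6; b7: attacked by Rb4; b8: attacked by Rb4.
Legal moves for Black: none.
Not in check and no legal moves → stalemate.

stalemate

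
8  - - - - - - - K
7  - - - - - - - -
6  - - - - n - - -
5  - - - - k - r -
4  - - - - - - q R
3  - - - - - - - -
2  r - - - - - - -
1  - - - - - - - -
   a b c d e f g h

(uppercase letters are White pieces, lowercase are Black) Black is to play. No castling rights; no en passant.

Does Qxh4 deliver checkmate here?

After Qxh4: white king on h8; in check: yes, from the black queen on h4.
King squares — g7: attacked by Rg5; h7: attacked by Qh4; g8: attacked by Rg5.
White has no legal moves → checkmate.

yes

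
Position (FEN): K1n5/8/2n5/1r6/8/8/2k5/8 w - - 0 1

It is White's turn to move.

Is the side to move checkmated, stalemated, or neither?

stalemate

White to move; white king on a8.
In check: no.
King squares — a7: attacked by Nc6; b7: attacked by Rb5; b8: attacked by Rb5.
Legal moves for White: none.
Not in check and no legal moves → stalemate.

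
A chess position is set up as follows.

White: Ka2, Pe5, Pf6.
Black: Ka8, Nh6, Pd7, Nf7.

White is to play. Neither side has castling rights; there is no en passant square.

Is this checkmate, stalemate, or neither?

neither

White to move; white king on a2.
In check: no.
Legal moves for White: Kb3, Ka3, Kb2, Kb1, Ka1, e6.
White has 6 legal moves and is not in check → neither.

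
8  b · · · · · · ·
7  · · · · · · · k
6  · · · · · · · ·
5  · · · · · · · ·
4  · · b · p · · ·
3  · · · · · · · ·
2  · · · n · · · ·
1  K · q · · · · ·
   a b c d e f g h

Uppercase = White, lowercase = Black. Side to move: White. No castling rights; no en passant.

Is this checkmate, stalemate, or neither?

White to move; white king on a1.
In check: yes, from the black queen on c1.
King squares — b1: attacked by Qc1; a2: attacked by Bc4; b2: attacked by Qc1.
Legal moves for White: none.
In check with no legal moves → checkmate.

checkmate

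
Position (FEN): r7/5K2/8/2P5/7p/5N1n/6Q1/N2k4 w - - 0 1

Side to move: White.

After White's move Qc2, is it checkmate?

yes

After Qc2: black king on d1; in check: yes, from the white queen on c2.
King squares — c1: attacked by Qc2; e1: attacked by Nf3; c2: attacked by Na1; d2: attacked by Qc2; e2: attacked by Qc2.
Black has no legal moves → checkmate.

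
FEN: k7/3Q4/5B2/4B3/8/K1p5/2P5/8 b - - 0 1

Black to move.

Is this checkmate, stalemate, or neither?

Black to move; black king on a8.
In check: no.
King squares — a7: attacked by Qd7; b7: attacked by Qd7; b8: attacked by Be5.
Legal moves for Black: none.
Not in check and no legal moves → stalemate.

stalemate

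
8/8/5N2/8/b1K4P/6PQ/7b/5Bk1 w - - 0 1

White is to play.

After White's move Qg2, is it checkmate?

After Qg2: black king on g1; in check: yes, from the white queen on g2.
King squares — f1: attacked by Qg2; h1: attacked by Qg2; f2: attacked by Qg2; g2: attacked by Bf1; h2: own bishop.
Black has no legal moves → checkmate.

yes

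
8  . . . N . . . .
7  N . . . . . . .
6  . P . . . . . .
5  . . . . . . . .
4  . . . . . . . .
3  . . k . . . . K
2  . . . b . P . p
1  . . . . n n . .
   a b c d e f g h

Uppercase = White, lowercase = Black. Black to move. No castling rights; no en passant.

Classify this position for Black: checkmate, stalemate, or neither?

Black to move; black king on c3.
In check: no.
Legal moves for Black include: Kd4, Kc4, Kb4, Kd3, Kb3, Kc2, Kb2, Bh6, Bg5, Bf4, Be3, Bc1, Ng3, Ne3, Nf3, Nd3, Ng2, Nc2, ... (list truncated; more exist).
Black has legal moves and is not in check → neither.

neither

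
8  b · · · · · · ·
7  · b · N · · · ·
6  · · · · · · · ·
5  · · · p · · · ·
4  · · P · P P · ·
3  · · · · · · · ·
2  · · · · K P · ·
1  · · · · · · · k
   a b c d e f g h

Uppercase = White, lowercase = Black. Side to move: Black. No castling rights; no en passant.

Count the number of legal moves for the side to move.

9

Black to move; king on h1.
In check: no.
Legal moves: Bc8, Bc6, Ba6, Kh2, Kg2, Kg1, dxe4, dxc4, d4.
Count: 9.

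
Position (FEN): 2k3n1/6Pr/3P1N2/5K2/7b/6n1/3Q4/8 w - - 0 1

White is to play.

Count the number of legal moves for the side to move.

White to move; king on f5.
In check: yes, from the black knight on g3.
Legal moves: Kg6, Ke6, Ke5, Kg4, Kf4.
Count: 5.

5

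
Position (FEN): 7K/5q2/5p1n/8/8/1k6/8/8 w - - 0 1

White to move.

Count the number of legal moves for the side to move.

White to move; king on h8.
In check: no.
Legal moves: none.
Count: 0.

0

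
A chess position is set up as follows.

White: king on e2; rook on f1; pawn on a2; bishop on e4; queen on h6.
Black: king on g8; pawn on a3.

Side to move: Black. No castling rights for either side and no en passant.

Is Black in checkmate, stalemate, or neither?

Black to move; black king on g8.
In check: no.
King squares — f7: attacked by Rf1; g7: attacked by Qh6; h7: attacked by Be4; f8: attacked by Rf1; h8: attacked by Qh6.
Legal moves for Black: none.
Not in check and no legal moves → stalemate.

stalemate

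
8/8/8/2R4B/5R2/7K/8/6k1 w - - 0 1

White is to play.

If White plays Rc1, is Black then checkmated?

After Rc1: black king on g1; in check: yes, from the white rook on c1.
King squares — f1: attacked by Rc1; h1: attacked by Rc1; f2: attacked by Rf4; g2: attacked by Kh3; h2: attacked by Kh3.
Black has no legal moves → checkmate.

yes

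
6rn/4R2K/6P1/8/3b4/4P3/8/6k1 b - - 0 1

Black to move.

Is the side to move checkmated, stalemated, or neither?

Black to move; black king on g1.
In check: no.
Legal moves for Black include: Nf7, Nxg6, Rf8, Re8, Rd8, Rc8, Rb8, Ra8, Rg7+, Rxg6, Bg7, Ba7, Bf6, Bb6, Be5, Bc5, Bxe3, Bc3, ... (list truncated; more exist).
Black has legal moves and is not in check → neither.

neither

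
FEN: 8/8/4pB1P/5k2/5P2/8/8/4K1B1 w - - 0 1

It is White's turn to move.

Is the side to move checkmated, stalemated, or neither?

neither

White to move; white king on e1.
In check: no.
Legal moves for White include: Bh8, Bd8, Bg7, Be7, Bg5, Be5, Bh4, Bfd4, Bc3, Bb2, Ba1, Ba7, Bb6, Bc5, Bgd4, Be3, Bh2, Bf2, ... (list truncated; more exist).
White has legal moves and is not in check → neither.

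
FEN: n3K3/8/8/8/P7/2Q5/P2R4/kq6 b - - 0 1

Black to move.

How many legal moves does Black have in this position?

Black to move; king on a1.
In check: yes, from the white queen on c3.
Legal moves: Qb2.
Count: 1.

1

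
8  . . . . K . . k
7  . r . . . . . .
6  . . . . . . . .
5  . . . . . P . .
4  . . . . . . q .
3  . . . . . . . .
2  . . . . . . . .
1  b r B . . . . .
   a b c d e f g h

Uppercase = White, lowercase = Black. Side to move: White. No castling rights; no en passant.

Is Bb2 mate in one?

After Bb2: black king on h8; in check: yes, from the white bishop on b2.
Black has 8 legal replies: Kg8, Kh7, Rg7, R7xb2, Qg7, Qd4, R1xb2, Bxb2.
In check but a legal move exists → not checkmate.

no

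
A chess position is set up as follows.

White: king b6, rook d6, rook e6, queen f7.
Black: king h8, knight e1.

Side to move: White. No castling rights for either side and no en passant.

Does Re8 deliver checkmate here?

After Re8: black king on h8; in check: yes, from the white rook on e8.
King squares — g7: attacked by Qf7; h7: attacked by Qf7; g8: attacked by Qf7.
Black has no legal moves → checkmate.

yes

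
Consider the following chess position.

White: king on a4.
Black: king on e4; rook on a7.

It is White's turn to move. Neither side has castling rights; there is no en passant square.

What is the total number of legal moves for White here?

3

White to move; king on a4.
In check: yes, from the black rook on a7.
Legal moves: Kb5, Kb4, Kb3.
Count: 3.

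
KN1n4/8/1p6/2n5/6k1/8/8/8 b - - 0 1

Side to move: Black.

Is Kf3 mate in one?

no

After Kf3: white king on a8; in check: no.
White is not in check, so this cannot be checkmate.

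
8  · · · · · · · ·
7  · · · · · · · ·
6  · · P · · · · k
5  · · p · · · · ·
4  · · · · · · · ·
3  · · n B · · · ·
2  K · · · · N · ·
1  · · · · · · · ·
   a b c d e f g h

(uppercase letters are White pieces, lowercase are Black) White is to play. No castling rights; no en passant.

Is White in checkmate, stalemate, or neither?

White to move; white king on a2.
In check: yes, from the black knight on c3.
King squares — a1: available; b1: attacked by Nc3; b2: available; a3: available; b3: available.
Legal moves for White: Kb3, Ka3, Kb2, Ka1.
White is in check but has 4 legal moves → neither.

neither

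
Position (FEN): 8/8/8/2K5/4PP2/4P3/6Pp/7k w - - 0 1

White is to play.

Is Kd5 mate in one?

no

After Kd5: black king on h1; in check: no.
Black is not in check, so this cannot be checkmate.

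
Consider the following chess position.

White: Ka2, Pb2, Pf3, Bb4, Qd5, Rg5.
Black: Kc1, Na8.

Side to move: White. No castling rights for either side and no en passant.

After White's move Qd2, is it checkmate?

yes

After Qd2: black king on c1; in check: yes, from the white queen on d2.
King squares — b1: attacked by Ka2; d1: attacked by Qd2; b2: attacked by Ka2; c2: attacked by Qd2; d2: attacked by Bb4.
Black has no legal moves → checkmate.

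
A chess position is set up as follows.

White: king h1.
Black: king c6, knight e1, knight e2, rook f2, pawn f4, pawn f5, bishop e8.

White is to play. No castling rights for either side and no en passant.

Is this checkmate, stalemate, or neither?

White to move; white king on h1.
In check: no.
King squares — g1: attacked by Ne2; g2: attacked by Ne1; h2: attacked by Rf2.
Legal moves for White: none.
Not in check and no legal moves → stalemate.

stalemate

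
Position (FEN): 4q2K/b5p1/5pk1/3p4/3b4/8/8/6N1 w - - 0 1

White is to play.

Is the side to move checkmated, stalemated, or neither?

checkmate

White to move; white king on h8.
In check: yes, from the black queen on e8.
King squares — g7: attacked by Kg6; h7: attacked by Kg6; g8: attacked by Qe8.
Legal moves for White: none.
In check with no legal moves → checkmate.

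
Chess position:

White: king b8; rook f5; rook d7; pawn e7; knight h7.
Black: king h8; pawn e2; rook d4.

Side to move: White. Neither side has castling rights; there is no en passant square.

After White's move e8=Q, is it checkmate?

After e8=Q: black king on h8; in check: yes, from the white queen on e8.
King squares — g7: attacked by Rd7; h7: attacked by Rd7; g8: attacked by Qe8.
Black has no legal moves → checkmate.

yes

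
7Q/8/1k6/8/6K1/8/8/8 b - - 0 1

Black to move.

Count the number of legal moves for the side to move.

Black to move; king on b6.
In check: no.
Legal moves: Kc7, Kb7, Ka7, Kc6, Ka6, Kc5, Kb5, Ka5.
Count: 8.

8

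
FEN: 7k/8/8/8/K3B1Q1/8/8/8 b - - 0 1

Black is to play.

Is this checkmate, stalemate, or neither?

Black to move; black king on h8.
In check: no.
King squares — g7: attacked by Qg4; h7: attacked by Be4; g8: attacked by Qg4.
Legal moves for Black: none.
Not in check and no legal moves → stalemate.

stalemate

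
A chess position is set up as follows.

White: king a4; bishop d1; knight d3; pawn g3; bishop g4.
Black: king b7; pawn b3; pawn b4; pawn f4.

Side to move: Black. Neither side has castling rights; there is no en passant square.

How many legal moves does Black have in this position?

10

Black to move; king on b7.
In check: no.
Legal moves: Kb8, Ka8, Kc7, Ka7, Kc6, Kb6, Ka6, fxg3, f3, b2.
Count: 10.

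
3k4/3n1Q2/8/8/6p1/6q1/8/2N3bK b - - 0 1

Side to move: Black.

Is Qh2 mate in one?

After Qh2: white king on h1; in check: yes, from the black queen on h2.
King squares — g1: attacked by Qh2; g2: attacked by Qh2; h2: attacked by Bg1.
White has no legal moves → checkmate.

yes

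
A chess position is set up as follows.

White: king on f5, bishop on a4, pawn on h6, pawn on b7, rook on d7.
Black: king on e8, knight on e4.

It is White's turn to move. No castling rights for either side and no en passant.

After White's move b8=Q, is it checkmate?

After b8=Q: black king on e8; in check: yes, from the white queen on b8.
King squares — d7: attacked by Ba4; e7: attacked by Rd7; f7: attacked by Rd7; d8: attacked by Rd7; f8: attacked by Qb8.
Black has no legal moves → checkmate.

yes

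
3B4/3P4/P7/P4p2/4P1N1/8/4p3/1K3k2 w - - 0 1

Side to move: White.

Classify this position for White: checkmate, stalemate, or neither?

White to move; white king on b1.
In check: no.
Legal moves for White include: Be7, Bc7, Bf6, Bb6, Bg5, Bh4, Nh6, Nf6, Ne5, Ne3+, Nh2+, Nf2, Kc2, Kb2, Ka2, Kc1, Ka1, exf5, ... (list truncated; more exist).
White has legal moves and is not in check → neither.

neither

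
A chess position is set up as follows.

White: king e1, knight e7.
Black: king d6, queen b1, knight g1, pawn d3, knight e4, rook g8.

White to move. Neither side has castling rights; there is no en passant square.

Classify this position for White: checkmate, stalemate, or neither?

White to move; white king on e1.
In check: yes, from the black queen on b1.
King squares — d1: attacked by Qb1; f1: attacked by Qb1; d2: attacked by Ne4; e2: attacked by Ng1; f2: attacked by Ne4.
Legal moves for White: none.
In check with no legal moves → checkmate.

checkmate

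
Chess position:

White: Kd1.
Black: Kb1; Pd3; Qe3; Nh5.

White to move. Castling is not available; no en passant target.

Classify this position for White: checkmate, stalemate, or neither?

White to move; white king on d1.
In check: no.
King squares — c1: attacked by Kb1; e1: attacked by Qe3; c2: attacked by Kb1; d2: attacked by Qe3; e2: attacked by Pd3.
Legal moves for White: none.
Not in check and no legal moves → stalemate.

stalemate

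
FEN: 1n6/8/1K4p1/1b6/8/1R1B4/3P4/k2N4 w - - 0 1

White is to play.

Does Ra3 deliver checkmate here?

yes

After Ra3: black king on a1; in check: yes, from the white rook on a3.
King squares — b1: attacked by Bd3; a2: attacked by Ra3; b2: attacked by Nd1.
Black has no legal moves → checkmate.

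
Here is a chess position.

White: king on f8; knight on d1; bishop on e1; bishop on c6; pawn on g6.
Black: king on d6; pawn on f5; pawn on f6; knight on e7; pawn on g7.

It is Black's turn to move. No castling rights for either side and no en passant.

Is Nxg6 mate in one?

After Nxg6: white king on f8; in check: yes, from the black knight on g6.
White has 4 legal replies: Kg8, Ke8, Kxg7, Kf7.
In check but a legal move exists → not checkmate.

no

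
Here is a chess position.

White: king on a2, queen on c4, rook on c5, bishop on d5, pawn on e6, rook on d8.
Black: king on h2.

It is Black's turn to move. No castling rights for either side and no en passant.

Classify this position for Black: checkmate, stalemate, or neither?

Black to move; black king on h2.
In check: no.
Legal moves for Black: Kh3, Kg3, Kg1.
Black has 3 legal moves and is not in check → neither.

neither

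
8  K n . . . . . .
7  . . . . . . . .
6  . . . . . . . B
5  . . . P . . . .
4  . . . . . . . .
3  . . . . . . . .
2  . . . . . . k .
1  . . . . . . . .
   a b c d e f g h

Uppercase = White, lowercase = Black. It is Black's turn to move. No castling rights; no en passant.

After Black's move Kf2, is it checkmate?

no

After Kf2: white king on a8; in check: no.
White is not in check, so this cannot be checkmate.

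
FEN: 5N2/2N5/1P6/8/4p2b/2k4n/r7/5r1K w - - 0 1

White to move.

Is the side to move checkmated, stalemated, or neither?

White to move; white king on h1.
In check: yes, from the black rook on f1.
King squares — g1: attacked by Rf1; g2: attacked by Ra2; h2: attacked by Ra2.
Legal moves for White: none.
In check with no legal moves → checkmate.

checkmate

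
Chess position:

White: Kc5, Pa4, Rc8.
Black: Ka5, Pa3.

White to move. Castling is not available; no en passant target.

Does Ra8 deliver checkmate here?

yes

After Ra8: black king on a5; in check: yes, from the white rook on a8.
King squares — a4: attacked by Ra8; b4: attacked by Kc5; b5: attacked by Pa4; a6: attacked by Ra8; b6: attacked by Kc5.
Black has no legal moves → checkmate.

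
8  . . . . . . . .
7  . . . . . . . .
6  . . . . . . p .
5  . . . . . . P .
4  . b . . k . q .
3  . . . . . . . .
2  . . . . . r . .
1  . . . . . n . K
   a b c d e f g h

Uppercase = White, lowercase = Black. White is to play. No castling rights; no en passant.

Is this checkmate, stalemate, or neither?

White to move; white king on h1.
In check: no.
King squares — g1: attacked by Qg4; g2: attacked by Rf2; h2: attacked by Nf1.
Legal moves for White: none.
Not in check and no legal moves → stalemate.

stalemate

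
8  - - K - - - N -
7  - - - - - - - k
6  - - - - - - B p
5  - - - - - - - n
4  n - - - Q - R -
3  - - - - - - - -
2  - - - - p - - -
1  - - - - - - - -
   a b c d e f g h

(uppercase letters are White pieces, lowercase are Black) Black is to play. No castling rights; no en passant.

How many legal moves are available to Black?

Black to move; king on h7.
In check: yes, from the white bishop on g6.
Legal moves: Kh8, Kxg8, Kg7.
Count: 3.

3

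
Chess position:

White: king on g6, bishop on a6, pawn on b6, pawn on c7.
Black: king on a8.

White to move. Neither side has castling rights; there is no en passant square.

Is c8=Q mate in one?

After c8=Q: black king on a8; in check: yes, from the white queen on c8.
King squares — a7: attacked by Pb6; b7: attacked by Ba6; b8: attacked by Qc8.
Black has no legal moves → checkmate.

yes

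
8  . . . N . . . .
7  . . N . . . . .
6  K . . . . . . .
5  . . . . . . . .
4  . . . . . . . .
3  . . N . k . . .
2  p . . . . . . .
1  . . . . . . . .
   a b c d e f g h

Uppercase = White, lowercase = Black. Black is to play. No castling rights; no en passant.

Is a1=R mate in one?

no

After a1=R: white king on a6; in check: yes, from the black rook on a1.
White has 5 legal replies: Kb7, Kb6, Kb5, Na4, Na2.
In check but a legal move exists → not checkmate.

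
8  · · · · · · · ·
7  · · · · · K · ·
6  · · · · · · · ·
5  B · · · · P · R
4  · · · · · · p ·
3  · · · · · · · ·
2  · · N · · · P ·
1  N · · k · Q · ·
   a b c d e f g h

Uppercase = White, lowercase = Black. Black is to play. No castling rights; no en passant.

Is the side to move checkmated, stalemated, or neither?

checkmate

Black to move; black king on d1.
In check: yes, from the white queen on f1.
King squares — c1: attacked by Qf1; e1: attacked by Qf1; c2: attacked by Na1; d2: attacked by Ba5; e2: attacked by Qf1.
Legal moves for Black: none.
In check with no legal moves → checkmate.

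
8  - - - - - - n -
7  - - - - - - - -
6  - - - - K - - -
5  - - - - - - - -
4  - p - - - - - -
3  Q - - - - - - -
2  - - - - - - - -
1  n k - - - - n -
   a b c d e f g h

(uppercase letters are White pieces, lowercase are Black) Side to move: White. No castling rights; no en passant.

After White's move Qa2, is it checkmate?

no

After Qa2: black king on b1; in check: yes, from the white queen on a2.
Black has 2 legal replies: Kxa2, Kc1.
In check but a legal move exists → not checkmate.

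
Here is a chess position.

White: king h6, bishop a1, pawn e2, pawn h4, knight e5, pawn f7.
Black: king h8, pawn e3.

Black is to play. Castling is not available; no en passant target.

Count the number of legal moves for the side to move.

0

Black to move; king on h8.
In check: no.
Legal moves: none.
Count: 0.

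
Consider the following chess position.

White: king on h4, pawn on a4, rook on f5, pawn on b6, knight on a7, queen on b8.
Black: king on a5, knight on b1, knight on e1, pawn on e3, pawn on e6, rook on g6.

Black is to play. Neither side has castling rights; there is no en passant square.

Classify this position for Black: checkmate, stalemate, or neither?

Black to move; black king on a5.
In check: yes, from the white rook on f5.
King squares — a4: available; b4: available; b5: attacked by Pa4; a6: available; b6: attacked by Qb8.
Legal moves for Black: Ka6, Kb4, Kxa4, exf5, e5.
Black is in check but has 5 legal moves → neither.

neither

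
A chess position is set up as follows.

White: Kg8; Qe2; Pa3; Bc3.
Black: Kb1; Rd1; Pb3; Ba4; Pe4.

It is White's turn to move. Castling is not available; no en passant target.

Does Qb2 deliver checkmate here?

After Qb2: black king on b1; in check: yes, from the white queen on b2.
King squares — a1: attacked by Qb2; c1: attacked by Qb2; a2: attacked by Qb2; b2: attacked by Bc3; c2: attacked by Qb2.
Black has no legal moves → checkmate.

yes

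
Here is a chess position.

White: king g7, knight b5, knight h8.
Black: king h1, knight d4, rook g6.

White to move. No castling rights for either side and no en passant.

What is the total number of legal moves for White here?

White to move; king on g7.
In check: yes, from the black rook on g6.
Legal moves: Kf8, Kh7, Kf7, Kxg6, Nxg6.
Count: 5.

5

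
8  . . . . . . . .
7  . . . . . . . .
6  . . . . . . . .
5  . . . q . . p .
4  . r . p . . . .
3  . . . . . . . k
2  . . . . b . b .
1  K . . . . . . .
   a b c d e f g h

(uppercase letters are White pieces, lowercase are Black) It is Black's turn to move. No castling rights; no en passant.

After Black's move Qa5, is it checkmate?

yes

After Qa5: white king on a1; in check: yes, from the black queen on a5.
King squares — b1: attacked by Rb4; a2: attacked by Qa5; b2: attacked by Rb4.
White has no legal moves → checkmate.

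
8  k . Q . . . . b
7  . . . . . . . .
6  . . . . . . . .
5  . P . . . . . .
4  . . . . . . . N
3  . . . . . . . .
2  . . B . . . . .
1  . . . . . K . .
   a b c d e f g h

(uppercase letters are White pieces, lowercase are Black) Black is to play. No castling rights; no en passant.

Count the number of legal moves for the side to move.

Black to move; king on a8.
In check: yes, from the white queen on c8.
Legal moves: Ka7.
Count: 1.

1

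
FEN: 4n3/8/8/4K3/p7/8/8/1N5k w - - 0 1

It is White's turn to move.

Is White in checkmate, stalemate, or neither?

neither

White to move; white king on e5.
In check: no.
Legal moves for White: Ke6, Kf5, Kd5, Kf4, Ke4, Kd4, Nc3, Na3, Nd2.
White has 9 legal moves and is not in check → neither.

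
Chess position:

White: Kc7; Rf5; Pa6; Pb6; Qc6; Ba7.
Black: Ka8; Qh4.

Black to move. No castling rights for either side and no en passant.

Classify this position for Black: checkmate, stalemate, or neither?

Black to move; black king on a8.
In check: yes, from the white queen on c6.
King squares — a7: attacked by Pb6; b7: attacked by Pa6; b8: attacked by Ba7.
Legal moves for Black: none.
In check with no legal moves → checkmate.

checkmate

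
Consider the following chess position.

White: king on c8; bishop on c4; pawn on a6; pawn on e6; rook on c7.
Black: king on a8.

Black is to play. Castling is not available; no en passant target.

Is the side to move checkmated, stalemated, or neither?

stalemate

Black to move; black king on a8.
In check: no.
King squares — a7: attacked by Rc7; b7: attacked by Pa6; b8: attacked by Kc8.
Legal moves for Black: none.
Not in check and no legal moves → stalemate.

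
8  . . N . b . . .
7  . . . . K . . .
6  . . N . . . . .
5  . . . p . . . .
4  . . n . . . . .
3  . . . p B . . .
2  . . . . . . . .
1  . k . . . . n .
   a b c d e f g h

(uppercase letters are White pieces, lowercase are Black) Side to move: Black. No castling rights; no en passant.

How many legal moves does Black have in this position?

22

Black to move; king on b1.
In check: no.
Legal moves: Bf7, Bd7, Bg6, Bxc6, Bh5, Nd6, Nb6, Ne5, Na5, Nxe3, Na3, Nd2, Nb2, Nh3, Nf3, Ne2, Kc2, Kb2, Ka2, Ka1, d4, d2.
Count: 22.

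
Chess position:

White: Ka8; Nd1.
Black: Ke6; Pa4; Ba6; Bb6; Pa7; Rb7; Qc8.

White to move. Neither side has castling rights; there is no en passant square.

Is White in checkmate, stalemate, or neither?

checkmate

White to move; white king on a8.
In check: yes, from the black queen on c8.
King squares — a7: attacked by Bb6; b7: attacked by Ba6; b8: attacked by Rb7.
Legal moves for White: none.
In check with no legal moves → checkmate.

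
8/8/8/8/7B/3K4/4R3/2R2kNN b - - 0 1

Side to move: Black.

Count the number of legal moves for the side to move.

Black to move; king on f1.
In check: yes, from the white rook on c1.
Legal moves: none.
Count: 0.

0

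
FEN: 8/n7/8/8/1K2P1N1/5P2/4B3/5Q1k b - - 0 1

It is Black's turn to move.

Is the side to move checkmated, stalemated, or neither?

checkmate

Black to move; black king on h1.
In check: yes, from the white queen on f1.
King squares — g1: attacked by Qf1; g2: attacked by Qf1; h2: attacked by Ng4.
Legal moves for Black: none.
In check with no legal moves → checkmate.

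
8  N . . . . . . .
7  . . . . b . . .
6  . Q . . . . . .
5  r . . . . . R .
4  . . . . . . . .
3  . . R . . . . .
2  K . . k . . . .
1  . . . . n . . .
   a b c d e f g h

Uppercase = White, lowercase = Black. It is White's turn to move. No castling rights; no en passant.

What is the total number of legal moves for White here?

White to move; king on a2.
In check: yes, from the black rook on a5.
Legal moves: Kb3, Kb2, Kb1, Qxa5, Rxa5, Ra3.
Count: 6.

6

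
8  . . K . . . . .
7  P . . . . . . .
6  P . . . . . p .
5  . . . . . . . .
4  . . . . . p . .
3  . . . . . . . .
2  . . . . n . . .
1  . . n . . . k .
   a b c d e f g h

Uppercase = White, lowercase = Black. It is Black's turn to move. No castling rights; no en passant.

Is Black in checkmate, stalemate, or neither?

neither

Black to move; black king on g1.
In check: no.
Legal moves for Black: Nd4, Ng3, Nc3, Kh2, Kg2, Kf2, Kh1, Kf1, Nd3, Nb3, Na2, g5, f3.
Black has 13 legal moves and is not in check → neither.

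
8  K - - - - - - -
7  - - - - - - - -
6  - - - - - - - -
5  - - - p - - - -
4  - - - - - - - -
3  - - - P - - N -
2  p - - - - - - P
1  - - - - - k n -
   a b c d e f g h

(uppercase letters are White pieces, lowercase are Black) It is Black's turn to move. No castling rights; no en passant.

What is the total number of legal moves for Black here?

3

Black to move; king on f1.
In check: yes, from the white knight on g3.
Legal moves: Kg2, Kf2, Ke1.
Count: 3.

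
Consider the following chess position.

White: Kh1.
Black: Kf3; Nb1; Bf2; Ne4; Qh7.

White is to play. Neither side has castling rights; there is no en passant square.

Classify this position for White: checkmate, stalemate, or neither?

White to move; white king on h1.
In check: yes, from the black queen on h7.
King squares — g1: attacked by Bf2; g2: attacked by Kf3; h2: attacked by Qh7.
Legal moves for White: none.
In check with no legal moves → checkmate.

checkmate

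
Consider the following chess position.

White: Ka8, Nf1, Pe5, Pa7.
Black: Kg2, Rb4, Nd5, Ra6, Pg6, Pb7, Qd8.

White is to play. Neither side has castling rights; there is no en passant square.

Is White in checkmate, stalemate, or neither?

White to move; white king on a8.
In check: yes, from the black queen on d8.
King squares — a7: own pawn; b7: attacked by Rb4; b8: attacked by Qd8.
Legal moves for White: none.
In check with no legal moves → checkmate.

checkmate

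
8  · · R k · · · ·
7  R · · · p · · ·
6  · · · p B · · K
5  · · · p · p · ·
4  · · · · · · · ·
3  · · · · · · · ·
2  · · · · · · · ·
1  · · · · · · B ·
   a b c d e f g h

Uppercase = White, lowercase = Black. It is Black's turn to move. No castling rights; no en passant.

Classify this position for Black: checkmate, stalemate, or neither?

Black to move; black king on d8.
In check: yes, from the white rook on c8.
King squares — c7: attacked by Ra7; d7: attacked by Be6; e7: own pawn; c8: attacked by Be6; e8: attacked by Rc8.
Legal moves for Black: none.
In check with no legal moves → checkmate.

checkmate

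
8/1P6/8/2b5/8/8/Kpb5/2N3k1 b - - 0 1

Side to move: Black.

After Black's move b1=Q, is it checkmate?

After b1=Q: white king on a2; in check: yes, from the black queen on b1.
King squares — a1: attacked by Qb1; b1: attacked by Bc2; b2: attacked by Qb1; a3: attacked by Bc5; b3: attacked by Qb1.
White has no legal moves → checkmate.

yes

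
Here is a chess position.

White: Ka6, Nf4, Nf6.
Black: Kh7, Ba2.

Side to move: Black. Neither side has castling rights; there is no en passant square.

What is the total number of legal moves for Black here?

3

Black to move; king on h7.
In check: yes, from the white knight on f6.
Legal moves: Kh8, Kg7, Kh6.
Count: 3.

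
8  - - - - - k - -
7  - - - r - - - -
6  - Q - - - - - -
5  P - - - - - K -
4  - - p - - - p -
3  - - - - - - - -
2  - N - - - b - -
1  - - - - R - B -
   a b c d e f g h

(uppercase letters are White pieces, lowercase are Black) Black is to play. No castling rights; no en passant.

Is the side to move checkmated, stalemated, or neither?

Black to move; black king on f8.
In check: no.
Legal moves for Black include: Kg8, Kg7, Kf7, Rd8, Rh7, Rg7+, Rf7, Re7, Rc7, Rb7, Ra7, Rd6, Rd5+, Rd4, Rd3, Rd2, Rd1, Bxb6, ... (list truncated; more exist).
Black has legal moves and is not in check → neither.

neither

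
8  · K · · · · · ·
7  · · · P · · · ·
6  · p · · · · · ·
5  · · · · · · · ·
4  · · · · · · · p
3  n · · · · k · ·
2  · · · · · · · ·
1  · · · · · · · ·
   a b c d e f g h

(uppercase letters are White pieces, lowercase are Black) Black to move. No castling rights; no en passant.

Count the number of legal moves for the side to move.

Black to move; king on f3.
In check: no.
Legal moves: Kg4, Kf4, Ke4, Kg3, Ke3, Kg2, Kf2, Ke2, Nb5, Nc4, Nc2, Nb1, b5, h3.
Count: 14.

14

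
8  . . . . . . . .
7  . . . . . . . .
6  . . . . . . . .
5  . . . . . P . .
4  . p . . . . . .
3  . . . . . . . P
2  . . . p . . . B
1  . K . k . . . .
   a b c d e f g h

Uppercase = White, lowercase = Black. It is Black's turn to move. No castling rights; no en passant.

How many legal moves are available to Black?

3

Black to move; king on d1.
In check: no.
Legal moves: Ke2, Ke1, b3.
Count: 3.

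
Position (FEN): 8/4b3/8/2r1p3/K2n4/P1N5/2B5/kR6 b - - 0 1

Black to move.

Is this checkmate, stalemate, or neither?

checkmate

Black to move; black king on a1.
In check: yes, from the white rook on b1.
King squares — b1: attacked by Bc2; a2: attacked by Nc3; b2: attacked by Rb1.
Legal moves for Black: none.
In check with no legal moves → checkmate.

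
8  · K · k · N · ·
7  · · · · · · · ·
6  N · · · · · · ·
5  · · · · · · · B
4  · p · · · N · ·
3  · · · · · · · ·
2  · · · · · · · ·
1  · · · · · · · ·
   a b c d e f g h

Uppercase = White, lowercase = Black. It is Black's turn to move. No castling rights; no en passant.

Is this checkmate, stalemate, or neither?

neither

Black to move; black king on d8.
In check: no.
Legal moves for Black: Ke7, b3.
Black has 2 legal moves and is not in check → neither.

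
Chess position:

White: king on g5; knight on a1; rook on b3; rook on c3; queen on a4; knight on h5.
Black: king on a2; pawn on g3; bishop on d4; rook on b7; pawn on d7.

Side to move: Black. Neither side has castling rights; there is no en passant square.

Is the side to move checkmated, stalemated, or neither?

Black to move; black king on a2.
In check: yes, from the white queen on a4.
King squares — a1: attacked by Qa4; b1: attacked by Rb3; b2: attacked by Rb3; a3: attacked by Rb3; b3: attacked by Na1.
Legal moves for Black: none.
In check with no legal moves → checkmate.

checkmate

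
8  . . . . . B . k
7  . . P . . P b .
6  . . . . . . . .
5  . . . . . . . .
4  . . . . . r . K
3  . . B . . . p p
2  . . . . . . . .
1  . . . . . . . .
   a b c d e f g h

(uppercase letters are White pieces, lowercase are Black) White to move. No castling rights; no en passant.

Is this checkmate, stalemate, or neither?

White to move; white king on h4.
In check: yes, from the black rook on f4.
King squares — g3: available; h3: available; g4: attacked by Rf4; g5: available; h5: available.
Legal moves for White: Kh5, Kg5, Kxh3, Kxg3.
White is in check but has 4 legal moves → neither.

neither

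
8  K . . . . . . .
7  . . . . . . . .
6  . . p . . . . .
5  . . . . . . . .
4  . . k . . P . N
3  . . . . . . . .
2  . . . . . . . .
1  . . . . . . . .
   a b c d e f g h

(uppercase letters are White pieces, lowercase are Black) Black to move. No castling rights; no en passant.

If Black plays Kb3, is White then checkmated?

no

After Kb3: white king on a8; in check: no.
White is not in check, so this cannot be checkmate.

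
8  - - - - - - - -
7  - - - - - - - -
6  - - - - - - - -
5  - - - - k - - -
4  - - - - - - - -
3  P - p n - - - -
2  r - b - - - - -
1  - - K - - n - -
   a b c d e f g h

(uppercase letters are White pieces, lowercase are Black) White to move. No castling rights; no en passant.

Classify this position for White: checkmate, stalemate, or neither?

White to move; white king on c1.
In check: yes, from the black knight on d3.
King squares — b1: attacked by Bc2; d1: attacked by Bc2; b2: attacked by Ra2; c2: attacked by Ra2; d2: attacked by Nf1.
Legal moves for White: none.
In check with no legal moves → checkmate.

checkmate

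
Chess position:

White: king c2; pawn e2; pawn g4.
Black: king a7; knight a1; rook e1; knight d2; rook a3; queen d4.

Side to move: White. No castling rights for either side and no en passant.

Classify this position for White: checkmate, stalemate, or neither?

White to move; white king on c2.
In check: yes, from the black knight on a1.
King squares — b1: attacked by Re1; c1: attacked by Re1; d1: attacked by Re1; b2: attacked by Qd4; d2: attacked by Qd4; b3: attacked by Na1; c3: attacked by Ra3; d3: attacked by Ra3.
Legal moves for White: none.
In check with no legal moves → checkmate.

checkmate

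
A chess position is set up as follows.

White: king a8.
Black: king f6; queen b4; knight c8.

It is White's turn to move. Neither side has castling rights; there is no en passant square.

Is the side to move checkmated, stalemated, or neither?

White to move; white king on a8.
In check: no.
King squares — a7: attacked by Nc8; b7: attacked by Qb4; b8: attacked by Qb4.
Legal moves for White: none.
Not in check and no legal moves → stalemate.

stalemate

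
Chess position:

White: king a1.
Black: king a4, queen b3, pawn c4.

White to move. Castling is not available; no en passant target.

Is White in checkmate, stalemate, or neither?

stalemate

White to move; white king on a1.
In check: no.
King squares — b1: attacked by Qb3; a2: attacked by Qb3; b2: attacked by Qb3.
Legal moves for White: none.
Not in check and no legal moves → stalemate.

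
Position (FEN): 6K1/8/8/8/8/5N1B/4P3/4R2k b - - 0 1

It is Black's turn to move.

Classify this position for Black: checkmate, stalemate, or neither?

Black to move; black king on h1.
In check: yes, from the white rook on e1.
King squares — g1: attacked by Re1; g2: attacked by Bh3; h2: attacked by Nf3.
Legal moves for Black: none.
In check with no legal moves → checkmate.

checkmate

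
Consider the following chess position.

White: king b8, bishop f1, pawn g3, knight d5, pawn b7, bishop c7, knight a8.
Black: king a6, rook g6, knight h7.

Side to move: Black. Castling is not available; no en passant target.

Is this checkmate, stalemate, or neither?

checkmate

Black to move; black king on a6.
In check: yes, from the white bishop on f1.
King squares — a5: attacked by Bc7; b5: attacked by Bf1; b6: attacked by Nd5; a7: attacked by Kb8; b7: attacked by Kb8.
Legal moves for Black: none.
In check with no legal moves → checkmate.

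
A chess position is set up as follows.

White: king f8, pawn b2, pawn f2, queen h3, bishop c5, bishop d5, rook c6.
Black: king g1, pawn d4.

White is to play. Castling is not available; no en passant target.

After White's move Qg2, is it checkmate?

yes

After Qg2: black king on g1; in check: yes, from the white queen on g2.
King squares — f1: attacked by Qg2; h1: attacked by Qg2; f2: attacked by Qg2; g2: attacked by Bd5; h2: attacked by Qg2.
Black has no legal moves → checkmate.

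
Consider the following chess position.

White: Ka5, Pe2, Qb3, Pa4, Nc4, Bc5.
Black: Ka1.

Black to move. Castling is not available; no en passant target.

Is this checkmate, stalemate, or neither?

stalemate

Black to move; black king on a1.
In check: no.
King squares — b1: attacked by Qb3; a2: attacked by Qb3; b2: attacked by Qb3.
Legal moves for Black: none.
Not in check and no legal moves → stalemate.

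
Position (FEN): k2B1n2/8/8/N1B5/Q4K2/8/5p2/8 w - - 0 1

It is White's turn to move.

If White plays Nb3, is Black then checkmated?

After Nb3: black king on a8; in check: yes, from the white queen on a4.
Black has 2 legal replies: Kb8, Kb7.
In check but a legal move exists → not checkmate.

no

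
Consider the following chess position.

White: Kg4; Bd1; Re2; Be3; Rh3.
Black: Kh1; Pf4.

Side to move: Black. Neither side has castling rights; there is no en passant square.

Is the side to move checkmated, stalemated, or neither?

Black to move; black king on h1.
In check: yes, from the white rook on h3.
King squares — g1: attacked by Be3; g2: attacked by Re2; h2: attacked by Re2.
Legal moves for Black: none.
In check with no legal moves → checkmate.

checkmate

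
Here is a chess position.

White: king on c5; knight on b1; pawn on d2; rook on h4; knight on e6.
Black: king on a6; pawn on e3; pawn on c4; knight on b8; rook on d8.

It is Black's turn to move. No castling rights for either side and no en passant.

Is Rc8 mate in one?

no

After Rc8: white king on c5; in check: yes, from the black rook on c8.
White has 5 legal replies: Kd6, Kd5, Kd4, Kb4, Nc7+.
In check but a legal move exists → not checkmate.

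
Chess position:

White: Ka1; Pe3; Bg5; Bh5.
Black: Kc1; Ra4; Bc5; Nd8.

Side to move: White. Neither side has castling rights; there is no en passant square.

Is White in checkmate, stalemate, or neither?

White to move; white king on a1.
In check: yes, from the black rook on a4.
King squares — b1: attacked by Kc1; a2: attacked by Ra4; b2: attacked by Kc1.
Legal moves for White: none.
In check with no legal moves → checkmate.

checkmate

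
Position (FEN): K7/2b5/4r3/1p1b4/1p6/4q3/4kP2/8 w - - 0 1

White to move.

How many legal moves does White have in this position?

White to move; king on a8.
In check: yes, from the black bishop on d5.
Legal moves: none.
Count: 0.

0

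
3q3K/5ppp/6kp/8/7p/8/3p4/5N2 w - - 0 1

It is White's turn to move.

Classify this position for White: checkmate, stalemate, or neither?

checkmate

White to move; white king on h8.
In check: yes, from the black queen on d8.
King squares — g7: attacked by Kg6; h7: attacked by Kg6; g8: attacked by Qd8.
Legal moves for White: none.
In check with no legal moves → checkmate.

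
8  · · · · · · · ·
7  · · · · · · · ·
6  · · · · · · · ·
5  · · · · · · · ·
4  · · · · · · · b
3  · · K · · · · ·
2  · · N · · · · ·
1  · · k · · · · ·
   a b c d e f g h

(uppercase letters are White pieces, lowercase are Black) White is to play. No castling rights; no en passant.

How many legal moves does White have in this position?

11

White to move; king on c3.
In check: no.
Legal moves: Kd4, Kc4, Kb4, Kd3, Kb3, Nd4, Nb4, Ne3, Na3, Ne1, Na1.
Count: 11.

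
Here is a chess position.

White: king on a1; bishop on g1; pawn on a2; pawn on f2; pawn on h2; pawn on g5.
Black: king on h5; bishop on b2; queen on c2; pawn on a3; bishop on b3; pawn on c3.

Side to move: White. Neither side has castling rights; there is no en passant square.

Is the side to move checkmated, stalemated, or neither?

checkmate

White to move; white king on a1.
In check: yes, from the black bishop on b2.
King squares — b1: attacked by Qc2; a2: own pawn; b2: attacked by Qc2.
Legal moves for White: none.
In check with no legal moves → checkmate.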